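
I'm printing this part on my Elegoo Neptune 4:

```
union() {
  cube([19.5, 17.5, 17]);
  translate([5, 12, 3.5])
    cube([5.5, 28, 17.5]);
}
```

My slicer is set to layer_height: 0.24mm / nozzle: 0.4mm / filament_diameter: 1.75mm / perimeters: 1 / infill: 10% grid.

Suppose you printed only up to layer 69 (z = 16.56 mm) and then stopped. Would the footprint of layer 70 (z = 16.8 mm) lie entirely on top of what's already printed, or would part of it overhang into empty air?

Compare the two slices. At z = 16.56: the 19.5×17.5 cube contributes its full rectangle (area 341.25 mm²); the 5.5×28 cube at (5, 12) contributes its full rectangle (area 154.00 mm²); Combining (union): the regions partially overlap — summed areas 495.25 mm² minus the doubly-counted overlap 30.25 mm² gives 465.00 mm² — area = 465.00 mm². At z = 16.8: the 19.5×17.5 cube contributes its full rectangle (area 341.25 mm²); the cube at (5, 12) is present — its section is the full 5.5×28 rectangle (area 154.00 mm²); Merging all regions: the regions partially overlap — summed areas 495.25 mm² minus the doubly-counted overlap 30.25 mm² gives 465.00 mm² — area = 465.00 mm². Checking containment: the cross-section at z = 16.8 is a subset of the cross-section at z = 16.56.

entirely on top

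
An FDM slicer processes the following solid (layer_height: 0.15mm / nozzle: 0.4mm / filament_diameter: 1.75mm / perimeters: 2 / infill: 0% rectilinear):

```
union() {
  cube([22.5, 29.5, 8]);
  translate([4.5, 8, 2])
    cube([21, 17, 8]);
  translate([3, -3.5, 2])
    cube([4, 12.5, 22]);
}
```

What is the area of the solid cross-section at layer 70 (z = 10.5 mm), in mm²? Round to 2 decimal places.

At z = 10.5 mm: the cube is not intersected at this z (z outside [0, 8]); the cube at (4.5, 8) is absent (z outside [2, 10]); the 4×12.5 cube at (3, -3.5) contributes its full rectangle (area 50.00 mm²); Combining (union): only the 4×12.5 cube at (3, -3.5) is present, so the union is just that shape — area = 50.00 mm². Overall, the cross-section is a single solid region. Net area = 50.00 mm².

50.00 mm²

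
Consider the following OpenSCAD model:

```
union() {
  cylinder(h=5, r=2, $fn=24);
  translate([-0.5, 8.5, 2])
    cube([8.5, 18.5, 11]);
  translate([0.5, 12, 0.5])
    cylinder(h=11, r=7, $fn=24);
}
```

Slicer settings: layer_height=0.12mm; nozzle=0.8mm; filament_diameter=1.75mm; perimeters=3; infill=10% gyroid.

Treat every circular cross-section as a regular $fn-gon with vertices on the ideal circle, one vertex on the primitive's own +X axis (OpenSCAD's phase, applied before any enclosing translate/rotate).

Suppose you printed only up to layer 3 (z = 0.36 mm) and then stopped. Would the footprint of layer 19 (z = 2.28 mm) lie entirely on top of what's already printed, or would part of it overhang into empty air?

Compare the two slices. At z = 0.36: the cylinder: section is a regular 24-gon, circumradius r=2 (area = (24/2)·2.000²·sin(360°/24) = 12.42 mm²); the cube at (-0.5, 8.5) is absent (z outside [2, 13]); the cylinder at (0.5, 12) is not intersected at this z (z outside [0.5, 11.5]); Combining (union): only the r=2 cylinder is present, so the union is just that shape — area = 12.42 mm². At z = 2.28: the r=2 cylinder gives a regular 24-gon of circumradius 2 (constant along its height) (area = (24/2)·2.000²·sin(360°/24) = 12.42 mm²); the cube at (-0.5, 8.5) is present — its section is the full 8.5×18.5 rectangle (area 157.25 mm²); the r=7 cylinder at (0.5, 12) contributes a regular 24-gon of circumradius 7 (area = (24/2)·7.000²·sin(360°/24) = 152.19 mm²); Taking the union: the regions partially overlap — summed areas 321.86 mm² minus the doubly-counted overlap 71.77 mm² gives 250.09 mm² — area = 250.09 mm². Checking containment: at z = 2.28 the cross-section extends beyond the z = 0.36 cross-section by about 237.66 mm².

part overhangs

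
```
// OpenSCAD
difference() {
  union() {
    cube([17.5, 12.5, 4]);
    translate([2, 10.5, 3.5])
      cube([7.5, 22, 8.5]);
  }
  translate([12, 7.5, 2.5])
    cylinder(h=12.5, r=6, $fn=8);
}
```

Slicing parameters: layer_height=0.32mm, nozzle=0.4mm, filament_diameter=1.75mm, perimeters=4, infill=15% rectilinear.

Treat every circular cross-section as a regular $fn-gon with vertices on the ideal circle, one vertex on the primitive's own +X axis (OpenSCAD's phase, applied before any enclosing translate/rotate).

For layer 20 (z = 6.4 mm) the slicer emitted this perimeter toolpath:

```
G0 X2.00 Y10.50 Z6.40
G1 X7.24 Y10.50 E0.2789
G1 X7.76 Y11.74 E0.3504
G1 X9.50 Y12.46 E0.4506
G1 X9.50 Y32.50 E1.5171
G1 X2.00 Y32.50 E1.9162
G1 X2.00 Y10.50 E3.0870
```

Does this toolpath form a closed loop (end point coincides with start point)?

yes

Start point (G0): (2.00, 10.50). End point (last G1): the path returns to the start — closed.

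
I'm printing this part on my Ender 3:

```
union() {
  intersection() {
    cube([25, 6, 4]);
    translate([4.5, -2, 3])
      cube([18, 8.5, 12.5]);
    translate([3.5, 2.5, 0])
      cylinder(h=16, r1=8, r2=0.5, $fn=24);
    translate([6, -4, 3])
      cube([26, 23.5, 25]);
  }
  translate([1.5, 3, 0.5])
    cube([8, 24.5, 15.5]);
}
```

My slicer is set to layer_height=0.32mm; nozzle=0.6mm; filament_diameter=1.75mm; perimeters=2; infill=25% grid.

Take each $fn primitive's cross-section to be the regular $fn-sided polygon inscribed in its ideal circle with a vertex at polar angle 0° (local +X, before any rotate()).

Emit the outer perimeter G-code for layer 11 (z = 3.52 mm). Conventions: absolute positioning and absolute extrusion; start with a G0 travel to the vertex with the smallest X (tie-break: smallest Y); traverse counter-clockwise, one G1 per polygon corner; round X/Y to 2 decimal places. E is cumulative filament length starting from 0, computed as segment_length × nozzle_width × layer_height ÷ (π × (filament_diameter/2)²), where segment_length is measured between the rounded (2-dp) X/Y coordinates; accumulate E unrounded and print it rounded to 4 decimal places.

At z = 3.52 mm: the cube (footprint 25×6) is included at this height; the 18×8.5 cube at (4.5, -2) contributes its full rectangle; the cone at (3.5, 2.5): at t=0.220 of its height the radius interpolates to r₁+(r₂−r₁)t = 6.350, giving a regular 24-gon of that circumradius; the 26×23.5 cube at (6, -4) contributes its full rectangle; Taking the intersection: the 18×8.5 cube at (4.5, -2) partially overlaps the 25×6 cube; clipping to the common part keeps 108.00 mm²; the cone at (3.5, 2.5) partially overlaps the running intersection; clipping to the common part keeps 30.27 mm²; the 26×23.5 cube at (6, -4) partially overlaps the running intersection; clipping to the common part keeps 21.27 mm² — 1 connected region; the 8×24.5 cube at (1.5, 3) contributes its full rectangle; Combining (union): the regions partially overlap (shared area 9.99 mm²), so overlapping operands fuse into one piece — 1 connected region. The outline is a single polygon with 10 vertices. Extrusion per mm of travel: 0.6 × 0.32 / (π × 0.875²) = 0.079824. Accumulating E over each segment gives final E = 5.6597.

G0 X1.50 Y3.00 Z3.52
G1 X6.00 Y3.00 E0.3592
G1 X6.00 Y0.00 E0.5987
G1 X9.28 Y0.00 E0.8605
G1 X9.63 Y0.86 E0.9346
G1 X9.85 Y2.50 E1.0667
G1 X9.63 Y4.14 E1.1988
G1 X9.50 Y4.47 E1.2271
G1 X9.50 Y27.50 E3.0655
G1 X1.50 Y27.50 E3.7041
G1 X1.50 Y3.00 E5.6597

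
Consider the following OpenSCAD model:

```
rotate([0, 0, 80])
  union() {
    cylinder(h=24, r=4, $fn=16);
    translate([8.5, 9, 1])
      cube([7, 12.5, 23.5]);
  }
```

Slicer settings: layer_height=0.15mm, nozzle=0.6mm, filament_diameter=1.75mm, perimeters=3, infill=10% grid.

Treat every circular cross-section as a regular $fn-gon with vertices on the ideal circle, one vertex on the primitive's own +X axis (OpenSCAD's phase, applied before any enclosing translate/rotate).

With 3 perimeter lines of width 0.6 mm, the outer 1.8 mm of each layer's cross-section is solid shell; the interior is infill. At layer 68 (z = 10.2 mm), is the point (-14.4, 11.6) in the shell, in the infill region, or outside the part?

At z = 10.2 mm: the r=4 cylinder contributes a regular 16-gon of circumradius 4; the cube at (8.5, 9) is present — its section is the full 7×12.5 rectangle; Combining (union): the 2 present regions are separate (no shared area or edge), so areas and boundary lengths simply add and each stays a separate island — 2 connected regions; (rotated 80° about Z; rotation is an isometry so areas/perimeters/island counts are preserved). Overall, the cross-section has 2 separate islands. Undo the 80° rotation: the query point maps to (8.923, 16.196) in the un-rotated model frame. The nearest boundary edge runs (8.50, 9.00)→(8.50, 21.50); distance from the point to it = 0.42 mm. (Shell/infill is judged within the island containing the point — the largest one.) The point is inside the cross-section, 0.42 mm from the nearest boundary — within the 1.8 mm shell band (3 × 0.6).

shell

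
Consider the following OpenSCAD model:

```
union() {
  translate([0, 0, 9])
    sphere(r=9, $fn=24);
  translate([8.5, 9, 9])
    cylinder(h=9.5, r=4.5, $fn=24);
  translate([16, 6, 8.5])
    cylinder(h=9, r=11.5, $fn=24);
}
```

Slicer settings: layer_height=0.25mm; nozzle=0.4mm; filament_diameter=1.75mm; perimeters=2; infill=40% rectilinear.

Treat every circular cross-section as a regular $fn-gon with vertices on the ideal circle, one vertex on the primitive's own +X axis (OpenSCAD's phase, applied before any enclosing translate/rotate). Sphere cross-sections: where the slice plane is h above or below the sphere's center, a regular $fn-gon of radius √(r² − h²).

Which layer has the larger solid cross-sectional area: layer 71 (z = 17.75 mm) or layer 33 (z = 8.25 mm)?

layer 33 (z = 8.25 mm)

Layer 71 (z = 17.75): the r=9 sphere slices to a regular 24-gon of circumradius 2.107 (√(r²−h²) with h=8.75 from center) (area = (24/2)·2.107²·sin(360°/24) = 13.78 mm²); the r=4.5 cylinder at (8.5, 9) contributes a regular 24-gon of circumradius 4.5 (area = (24/2)·4.500²·sin(360°/24) = 62.89 mm²); the cylinder at (16, 6) does not reach this height (z outside [8.5, 17.5]); Combining (union): the 2 present regions are separate (no shared area or edge), so areas and boundary lengths simply add and each stays a separate island — area = 76.68 mm². So its area = 76.68 mm². Layer 33 (z = 8.25): the sphere: section is a regular 24-gon, circumradius = √(r²−h²) = √(9²−0.75²) = 8.969 (area = (24/2)·8.969²·sin(360°/24) = 249.83 mm²); the cylinder at (8.5, 9) is absent (z outside [9, 18.5]); the cylinder at (16, 6) is absent (z outside [8.5, 17.5]); Combining (union): only the r=9 sphere is present, so the union is just that shape — area = 249.83 mm². So its area = 249.83 mm². Layer 33 is larger (249.83 vs 76.68 mm²).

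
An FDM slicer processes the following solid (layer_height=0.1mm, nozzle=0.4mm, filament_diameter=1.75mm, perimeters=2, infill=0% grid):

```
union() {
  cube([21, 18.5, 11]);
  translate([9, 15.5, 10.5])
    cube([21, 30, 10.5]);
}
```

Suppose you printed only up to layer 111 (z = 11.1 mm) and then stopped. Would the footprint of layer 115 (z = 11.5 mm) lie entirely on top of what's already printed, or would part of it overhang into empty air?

entirely on top

Compare the two slices. At z = 11.1: the cube does not reach this height (z outside [0, 11]); the cube at (9, 15.5) is present — its section is the full 21×30 rectangle (area 630.00 mm²); Merging all regions: only the 21×30 cube at (9, 15.5) is present, so the union is just that shape — area = 630.00 mm². At z = 11.5: the cube is absent (z outside [0, 11]); the cube at (9, 15.5) (footprint 21×30) is included at this height (area 630.00 mm²); Combining (union): only the 21×30 cube at (9, 15.5) is present, so the union is just that shape — area = 630.00 mm². Checking containment: the cross-section at z = 11.5 is a subset of the cross-section at z = 11.1.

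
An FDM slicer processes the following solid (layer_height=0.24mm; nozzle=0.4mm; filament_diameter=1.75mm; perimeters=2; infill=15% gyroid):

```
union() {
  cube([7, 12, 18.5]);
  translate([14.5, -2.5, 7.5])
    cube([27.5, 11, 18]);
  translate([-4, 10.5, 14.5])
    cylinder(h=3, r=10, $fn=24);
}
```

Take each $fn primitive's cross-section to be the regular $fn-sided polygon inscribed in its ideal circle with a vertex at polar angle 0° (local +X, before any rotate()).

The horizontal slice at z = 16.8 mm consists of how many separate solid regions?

At z = 16.8 mm: the 7×12 cube contributes its full rectangle; the cube at (14.5, -2.5) (footprint 27.5×11) is included at this height; the r=10 cylinder at (-4, 10.5) gives a regular 24-gon of circumradius 10 (constant along its height); Combining (union): the regions partially overlap (shared area 47.83 mm²), so overlapping operands fuse into one piece — 2 connected regions. The result has 2 disconnected regions.

2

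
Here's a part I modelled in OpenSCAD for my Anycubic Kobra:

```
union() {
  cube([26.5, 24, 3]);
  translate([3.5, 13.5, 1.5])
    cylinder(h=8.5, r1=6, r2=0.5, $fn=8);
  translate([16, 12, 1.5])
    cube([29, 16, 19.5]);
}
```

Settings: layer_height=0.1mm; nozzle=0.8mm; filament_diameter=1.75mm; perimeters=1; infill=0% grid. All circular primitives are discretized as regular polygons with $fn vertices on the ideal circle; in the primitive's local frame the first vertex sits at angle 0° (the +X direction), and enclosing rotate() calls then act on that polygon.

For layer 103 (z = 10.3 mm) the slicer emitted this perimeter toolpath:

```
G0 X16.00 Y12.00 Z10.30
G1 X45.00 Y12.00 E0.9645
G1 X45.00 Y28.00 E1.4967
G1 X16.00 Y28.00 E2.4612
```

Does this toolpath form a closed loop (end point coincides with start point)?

no

Start point (G0): (16.00, 12.00). End point (last G1): the path does not return to the start — open.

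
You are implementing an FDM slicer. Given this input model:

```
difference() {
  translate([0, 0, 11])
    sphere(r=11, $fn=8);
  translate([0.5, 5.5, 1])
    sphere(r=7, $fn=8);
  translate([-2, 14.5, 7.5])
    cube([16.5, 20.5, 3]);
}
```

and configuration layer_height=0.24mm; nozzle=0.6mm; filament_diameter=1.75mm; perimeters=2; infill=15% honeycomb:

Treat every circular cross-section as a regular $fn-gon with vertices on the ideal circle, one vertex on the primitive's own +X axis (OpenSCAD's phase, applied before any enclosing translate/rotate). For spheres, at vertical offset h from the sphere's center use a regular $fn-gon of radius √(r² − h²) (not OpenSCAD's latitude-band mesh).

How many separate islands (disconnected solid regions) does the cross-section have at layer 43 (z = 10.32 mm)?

At z = 10.32 mm: the r=11 sphere contributes a regular 8-gon of circumradius √(11²−0.68²) = 10.979; the sphere at (0.5, 5.5) is absent (|z−center|=9.320 > r=7); the cube at (-2, 14.5) is present — its section is the full 16.5×20.5 rectangle; Taking the first minus the rest: starting from the r=11 sphere, the 16.5×20.5 cube at (-2, 14.5) misses the remaining region (no effect) — 1 connected region. Overall, the cross-section is a single solid region. Island count = 1.

1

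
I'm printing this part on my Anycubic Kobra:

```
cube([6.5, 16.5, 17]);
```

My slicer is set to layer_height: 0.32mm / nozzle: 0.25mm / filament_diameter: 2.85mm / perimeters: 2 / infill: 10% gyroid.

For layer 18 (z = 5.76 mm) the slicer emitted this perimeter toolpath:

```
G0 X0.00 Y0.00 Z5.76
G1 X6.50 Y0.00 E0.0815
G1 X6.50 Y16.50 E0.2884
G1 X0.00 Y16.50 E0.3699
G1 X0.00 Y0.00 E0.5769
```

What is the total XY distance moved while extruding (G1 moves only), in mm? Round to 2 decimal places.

Sum the Euclidean lengths of each G1 segment: total = 46.00 mm.

46.00 mm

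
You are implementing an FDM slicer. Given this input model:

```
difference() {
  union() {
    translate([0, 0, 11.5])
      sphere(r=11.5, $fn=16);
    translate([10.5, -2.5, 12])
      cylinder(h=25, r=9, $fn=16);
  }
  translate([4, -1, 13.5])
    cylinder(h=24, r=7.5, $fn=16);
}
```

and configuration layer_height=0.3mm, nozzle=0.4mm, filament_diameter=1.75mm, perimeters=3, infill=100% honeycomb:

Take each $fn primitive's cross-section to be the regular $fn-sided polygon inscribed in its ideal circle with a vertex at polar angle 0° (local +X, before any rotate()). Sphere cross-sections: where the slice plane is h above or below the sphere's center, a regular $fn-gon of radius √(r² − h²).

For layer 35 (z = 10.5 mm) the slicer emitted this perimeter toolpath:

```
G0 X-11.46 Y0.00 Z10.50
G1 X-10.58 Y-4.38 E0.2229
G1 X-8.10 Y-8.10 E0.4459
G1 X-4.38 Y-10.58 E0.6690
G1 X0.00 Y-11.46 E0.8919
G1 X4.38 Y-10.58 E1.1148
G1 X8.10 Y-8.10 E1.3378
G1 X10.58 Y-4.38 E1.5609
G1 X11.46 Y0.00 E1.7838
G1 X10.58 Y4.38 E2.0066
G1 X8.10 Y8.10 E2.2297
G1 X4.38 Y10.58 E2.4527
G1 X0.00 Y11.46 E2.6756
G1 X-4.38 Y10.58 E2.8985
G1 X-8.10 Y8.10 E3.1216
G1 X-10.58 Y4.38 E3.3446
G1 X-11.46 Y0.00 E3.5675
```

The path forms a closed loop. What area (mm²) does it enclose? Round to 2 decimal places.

Apply the shoelace formula to the sequence of (X, Y) vertices; enclosed area = 401.66 mm².

401.66 mm²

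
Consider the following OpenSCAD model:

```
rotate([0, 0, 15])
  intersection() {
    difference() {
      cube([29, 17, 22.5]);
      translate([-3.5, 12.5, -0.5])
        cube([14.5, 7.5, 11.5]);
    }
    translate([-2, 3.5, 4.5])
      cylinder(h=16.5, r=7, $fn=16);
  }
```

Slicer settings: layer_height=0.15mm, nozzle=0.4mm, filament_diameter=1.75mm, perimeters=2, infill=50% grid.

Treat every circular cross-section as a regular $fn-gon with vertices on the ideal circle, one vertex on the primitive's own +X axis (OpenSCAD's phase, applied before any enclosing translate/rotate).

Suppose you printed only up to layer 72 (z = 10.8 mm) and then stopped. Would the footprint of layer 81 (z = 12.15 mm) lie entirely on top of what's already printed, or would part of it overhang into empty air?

Compare the two slices. At z = 10.8: the cube is present — its section is the full 29×17 rectangle (area 493.00 mm²); the cube at (-3.5, 12.5) (footprint 14.5×7.5) is included at this height (area 108.75 mm²); Subtracting the remaining from the first: starting from the 29×17 cube (493.00 mm²), the 14.5×7.5 cube at (-3.5, 12.5) partially overlaps it — only the 49.50 mm² overlap (of its 108.75 mm²) is removed, clipping the outline — area = 443.50 mm²; the r=7 cylinder at (-2, 3.5) gives a regular 16-gon of circumradius 7 (constant along its height) (area = (16/2)·7.000²·sin(360°/16) = 150.01 mm²); Keeping only the common overlap: the r=7 cylinder at (-2, 3.5) partially overlaps the result so far; clipping to the common part keeps 40.02 mm² — area = 40.02 mm²; (rotated 15° about Z; rotation is an isometry so areas/perimeters/island counts are preserved). At z = 12.15: the cube (footprint 29×17) is included at this height (area 493.00 mm²); the cube at (-3.5, 12.5) does not reach this height (z outside [-0.5, 11]); Subtracting the remaining from the first: none of the subtracted shapes is present at this height, so the 29×17 cube is unchanged — area = 493.00 mm²; the cylinder at (-2, 3.5): section is a regular 16-gon, circumradius r=7 (area = (16/2)·7.000²·sin(360°/16) = 150.01 mm²); Taking the intersection: the r=7 cylinder at (-2, 3.5) partially overlaps the result so far; clipping to the common part keeps 40.02 mm² — area = 40.02 mm²; (rotated 15° about Z; rotation is an isometry so areas/perimeters/island counts are preserved). Checking containment: the cross-section at z = 12.15 is a subset of the cross-section at z = 10.8.

entirely on top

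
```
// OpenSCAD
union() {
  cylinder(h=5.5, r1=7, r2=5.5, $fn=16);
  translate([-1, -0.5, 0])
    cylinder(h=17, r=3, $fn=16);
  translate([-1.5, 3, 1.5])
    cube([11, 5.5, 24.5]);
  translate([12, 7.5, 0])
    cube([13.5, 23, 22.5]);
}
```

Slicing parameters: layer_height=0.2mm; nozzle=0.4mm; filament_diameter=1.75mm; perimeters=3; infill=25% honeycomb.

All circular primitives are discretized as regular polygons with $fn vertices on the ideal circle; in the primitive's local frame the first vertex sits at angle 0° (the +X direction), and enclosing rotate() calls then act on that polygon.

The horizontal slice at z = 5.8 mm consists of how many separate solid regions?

At z = 5.8 mm: the cone is not intersected at this z (z outside [0, 5.5]); the cylinder at (-1, -0.5): section is a regular 16-gon, circumradius r=3; the 11×5.5 cube at (-1.5, 3) contributes its full rectangle; the cube at (12, 7.5) is present — its section is the full 13.5×23 rectangle; Merging all regions: the 3 present regions are separate (no shared area or edge), so areas and boundary lengths simply add and each stays a separate island — 3 connected regions. The result has 3 disconnected regions.

3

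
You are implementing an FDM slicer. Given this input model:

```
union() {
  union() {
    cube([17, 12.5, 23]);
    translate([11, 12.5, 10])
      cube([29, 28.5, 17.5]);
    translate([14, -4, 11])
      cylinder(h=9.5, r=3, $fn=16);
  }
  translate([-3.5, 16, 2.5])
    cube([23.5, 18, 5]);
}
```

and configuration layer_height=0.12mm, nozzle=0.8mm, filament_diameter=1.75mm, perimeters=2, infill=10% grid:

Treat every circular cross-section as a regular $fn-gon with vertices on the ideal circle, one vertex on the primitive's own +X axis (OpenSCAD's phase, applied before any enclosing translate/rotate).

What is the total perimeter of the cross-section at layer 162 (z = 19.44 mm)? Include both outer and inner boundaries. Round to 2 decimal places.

180.73 mm

At z = 19.44 mm: the cube (footprint 17×12.5) is included at this height (perimeter 59.00 mm); the cube at (11, 12.5) (footprint 29×28.5) is included at this height (perimeter 115.00 mm); the r=3 cylinder at (14, -4) contributes a regular 16-gon of circumradius 3 (perimeter = 2·16·3.000·sin(180°/16) = 18.73 mm); Merging all regions: the 3 present regions share edge segments without overlapping in area, so areas simply add but the touching pieces fuse into one outline (the shared edge portions become interior and drop out of the boundary) — boundary = 180.73 mm; the cube at (-3.5, 16) is not intersected at this z (z outside [2.5, 7.5]); Taking the union: only the result so far is present, so the union is just that shape — boundary = 180.73 mm. Overall, the cross-section has 2 separate islands. Total boundary length (outer) = 180.73 mm.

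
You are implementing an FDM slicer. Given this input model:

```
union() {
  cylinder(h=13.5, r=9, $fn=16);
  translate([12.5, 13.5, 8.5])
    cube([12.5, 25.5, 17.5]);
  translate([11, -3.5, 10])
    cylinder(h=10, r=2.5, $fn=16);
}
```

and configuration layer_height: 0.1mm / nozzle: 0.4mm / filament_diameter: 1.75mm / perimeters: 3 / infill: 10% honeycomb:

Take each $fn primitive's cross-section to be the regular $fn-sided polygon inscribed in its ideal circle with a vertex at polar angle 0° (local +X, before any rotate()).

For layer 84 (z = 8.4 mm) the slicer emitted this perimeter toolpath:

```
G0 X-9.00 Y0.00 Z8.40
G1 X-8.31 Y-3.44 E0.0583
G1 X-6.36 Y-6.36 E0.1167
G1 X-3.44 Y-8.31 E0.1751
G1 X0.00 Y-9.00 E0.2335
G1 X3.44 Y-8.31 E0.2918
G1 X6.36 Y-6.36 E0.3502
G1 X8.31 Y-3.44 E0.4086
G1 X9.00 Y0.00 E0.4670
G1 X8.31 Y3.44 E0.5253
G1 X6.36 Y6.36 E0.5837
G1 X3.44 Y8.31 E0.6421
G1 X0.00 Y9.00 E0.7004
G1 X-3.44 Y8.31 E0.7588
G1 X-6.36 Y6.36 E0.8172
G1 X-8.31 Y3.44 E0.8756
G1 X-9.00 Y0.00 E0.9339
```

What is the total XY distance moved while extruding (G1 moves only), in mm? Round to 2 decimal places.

56.16 mm

Sum the Euclidean lengths of each G1 segment: total = 56.16 mm.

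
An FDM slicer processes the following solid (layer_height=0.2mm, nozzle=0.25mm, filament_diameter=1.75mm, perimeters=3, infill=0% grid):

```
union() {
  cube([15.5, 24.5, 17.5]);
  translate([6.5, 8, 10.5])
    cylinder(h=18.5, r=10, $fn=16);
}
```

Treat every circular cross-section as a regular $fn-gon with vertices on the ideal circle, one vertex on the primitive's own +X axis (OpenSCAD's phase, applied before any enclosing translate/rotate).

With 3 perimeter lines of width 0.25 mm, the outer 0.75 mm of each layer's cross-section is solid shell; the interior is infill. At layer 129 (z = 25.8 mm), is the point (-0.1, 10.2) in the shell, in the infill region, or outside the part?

infill

At z = 25.8 mm: the cube is not intersected at this z (z outside [0, 17.5]); the r=10 cylinder at (6.5, 8) contributes a regular 16-gon of circumradius 10; Taking the union: only the r=10 cylinder at (6.5, 8) is present, so the union is just that shape — 1 connected region. Overall, the cross-section is a single solid region. The nearest boundary edge runs (-2.74, 11.83)→(-3.50, 8.00); distance from the point to it = 2.91 mm. The point is inside the cross-section and 2.91 mm from the nearest boundary — more than the 0.75 mm shell width (3 × 0.25), so it's in the infill interior.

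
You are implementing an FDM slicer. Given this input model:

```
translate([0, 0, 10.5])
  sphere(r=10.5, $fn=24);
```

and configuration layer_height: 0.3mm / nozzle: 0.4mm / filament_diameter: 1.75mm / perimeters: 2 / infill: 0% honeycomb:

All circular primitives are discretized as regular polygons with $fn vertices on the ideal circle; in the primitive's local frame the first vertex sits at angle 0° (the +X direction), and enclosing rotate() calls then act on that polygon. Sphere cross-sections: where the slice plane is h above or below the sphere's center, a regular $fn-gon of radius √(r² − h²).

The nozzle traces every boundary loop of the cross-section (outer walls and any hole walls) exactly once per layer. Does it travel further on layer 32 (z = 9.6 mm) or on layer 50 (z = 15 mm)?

Layer 32 (z = 9.6): the r=10.5 sphere contributes a regular 24-gon of circumradius √(10.5²−0.9²) = 10.461 (perimeter = 2·24·10.461·sin(180°/24) = 65.54 mm). So its perimeter = 65.54 mm. Layer 50 (z = 15): the r=10.5 sphere contributes a regular 24-gon of circumradius √(10.5²−4.5²) = 9.487 (perimeter = 2·24·9.487·sin(180°/24) = 59.44 mm). So its perimeter = 59.44 mm. Layer 32 is larger (65.54 vs 59.44 mm).

layer 32 (z = 9.6 mm)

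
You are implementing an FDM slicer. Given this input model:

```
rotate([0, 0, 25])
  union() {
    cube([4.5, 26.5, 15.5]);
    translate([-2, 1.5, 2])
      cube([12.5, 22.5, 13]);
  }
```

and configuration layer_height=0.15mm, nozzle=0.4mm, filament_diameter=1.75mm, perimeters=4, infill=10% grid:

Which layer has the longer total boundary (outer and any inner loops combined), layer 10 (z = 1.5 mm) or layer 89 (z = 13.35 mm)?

layer 89 (z = 13.35 mm)

Layer 10 (z = 1.5): the cube is present — its section is the full 4.5×26.5 rectangle (perimeter 62.00 mm); the cube at (-2, 1.5) does not reach this height (z outside [2, 15]); Combining (union): only the 4.5×26.5 cube is present, so the union is just that shape — boundary = 62.00 mm; (whole slice rotated 25° about Z — lengths, areas and connectivity unchanged). So its perimeter = 62.00 mm. Layer 89 (z = 13.35): the 4.5×26.5 cube contributes its full rectangle (perimeter 62.00 mm); the 12.5×22.5 cube at (-2, 1.5) contributes its full rectangle (perimeter 70.00 mm); Merging all regions: the regions partially overlap (shared area 101.25 mm²), so the edge portions inside another operand are dropped and the merged outline is re-measured after clipping — boundary = 78.00 mm; (whole slice rotated 25° about Z — lengths, areas and connectivity unchanged). So its perimeter = 78.00 mm. Layer 89 is larger (78.00 vs 62.00 mm).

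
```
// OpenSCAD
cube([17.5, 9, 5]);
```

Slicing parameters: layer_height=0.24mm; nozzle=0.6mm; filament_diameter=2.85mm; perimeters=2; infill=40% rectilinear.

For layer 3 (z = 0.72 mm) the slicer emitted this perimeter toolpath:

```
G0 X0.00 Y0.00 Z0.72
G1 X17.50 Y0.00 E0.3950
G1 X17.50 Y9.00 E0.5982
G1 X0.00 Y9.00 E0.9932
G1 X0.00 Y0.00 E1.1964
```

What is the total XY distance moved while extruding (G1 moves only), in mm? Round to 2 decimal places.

Sum the Euclidean lengths of each G1 segment: total = 53.00 mm.

53.00 mm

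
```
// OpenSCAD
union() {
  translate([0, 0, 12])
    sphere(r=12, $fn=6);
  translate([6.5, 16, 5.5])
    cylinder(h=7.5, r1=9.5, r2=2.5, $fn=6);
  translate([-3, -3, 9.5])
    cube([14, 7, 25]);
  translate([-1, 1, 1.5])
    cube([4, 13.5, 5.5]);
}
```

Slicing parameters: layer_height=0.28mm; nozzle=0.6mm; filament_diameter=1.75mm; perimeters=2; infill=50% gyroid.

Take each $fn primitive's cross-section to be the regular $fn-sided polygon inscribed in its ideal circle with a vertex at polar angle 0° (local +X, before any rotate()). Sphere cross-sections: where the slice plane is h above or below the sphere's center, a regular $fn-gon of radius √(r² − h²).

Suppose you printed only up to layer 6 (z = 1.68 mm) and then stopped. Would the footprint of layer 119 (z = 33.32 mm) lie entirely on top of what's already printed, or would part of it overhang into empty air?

part overhangs

Compare the two slices. At z = 1.68: the r=12 sphere slices to a regular 6-gon of circumradius 6.124 (√(r²−h²) with h=10.32 from center) (area = (6/2)·6.124²·sin(360°/6) = 97.42 mm²); the cone at (6.5, 16) does not reach this height (z outside [5.5, 13]); the cube at (-3, -3) is not intersected at this z (z outside [9.5, 34.5]); the cube at (-1, 1) is present — its section is the full 4×13.5 rectangle (area 54.00 mm²); Merging all regions: the regions partially overlap — summed areas 151.42 mm² minus the doubly-counted overlap 17.21 mm² gives 134.21 mm² — area = 134.21 mm². At z = 33.32: the sphere is not intersected at this z (|z−center|=21.320 > r=12); the cone at (6.5, 16) is absent (z outside [5.5, 13]); the cube at (-3, -3) is present — its section is the full 14×7 rectangle (area 98.00 mm²); the cube at (-1, 1) does not reach this height (z outside [1.5, 7]); Merging all regions: only the 14×7 cube at (-3, -3) is present, so the union is just that shape — area = 98.00 mm². Checking containment: at z = 33.32 the cross-section extends beyond the z = 1.68 cross-section by about 41.35 mm².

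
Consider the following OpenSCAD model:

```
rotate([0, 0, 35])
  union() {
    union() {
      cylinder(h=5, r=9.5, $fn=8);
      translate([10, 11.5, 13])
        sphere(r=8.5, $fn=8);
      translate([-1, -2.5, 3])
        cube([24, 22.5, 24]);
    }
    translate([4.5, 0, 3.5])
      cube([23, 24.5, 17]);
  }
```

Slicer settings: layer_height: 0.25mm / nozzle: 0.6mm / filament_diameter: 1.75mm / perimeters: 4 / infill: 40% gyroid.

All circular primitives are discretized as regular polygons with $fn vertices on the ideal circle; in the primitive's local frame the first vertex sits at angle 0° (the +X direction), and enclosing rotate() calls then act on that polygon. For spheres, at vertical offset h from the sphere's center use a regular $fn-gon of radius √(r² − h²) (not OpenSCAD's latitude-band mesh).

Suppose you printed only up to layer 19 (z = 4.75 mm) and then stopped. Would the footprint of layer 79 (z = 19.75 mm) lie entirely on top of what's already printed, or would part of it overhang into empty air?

Compare the two slices. At z = 4.75: the cylinder: section is a regular 8-gon, circumradius r=9.5 (area = (8/2)·9.500²·sin(360°/8) = 255.27 mm²); the r=8.5 sphere at (10, 11.5) slices to a regular 8-gon of circumradius 2.046 (√(r²−h²) with h=8.25 from center) (area = (8/2)·2.046²·sin(360°/8) = 11.84 mm²); the cube at (-1, -2.5) (footprint 24×22.5) is included at this height (area 540.00 mm²); Combining (union): the regions partially overlap — summed areas 807.11 mm² minus the doubly-counted overlap 109.91 mm² gives 697.20 mm² — area = 697.20 mm²; the cube at (4.5, 0) is present — its section is the full 23×24.5 rectangle (area 563.50 mm²); Merging all regions: the regions partially overlap — summed areas 1260.70 mm² minus the doubly-counted overlap 370.00 mm² gives 890.70 mm² — area = 890.70 mm²; (rotated 35° about Z; rotation is an isometry so areas/perimeters/island counts are preserved). At z = 19.75: the cylinder is absent (z outside [0, 5]); the r=8.5 sphere at (10, 11.5) contributes a regular 8-gon of circumradius √(8.5²−6.75²) = 5.166 (area = (8/2)·5.166²·sin(360°/8) = 75.48 mm²); the cube at (-1, -2.5) is present — its section is the full 24×22.5 rectangle (area 540.00 mm²); Taking the union: the r=8.5 sphere at (10, 11.5) lies entirely inside the 24×22.5 cube at (-1, -2.5), so the union is just the 24×22.5 cube at (-1, -2.5) — area = 540.00 mm²; the cube at (4.5, 0) (footprint 23×24.5) is included at this height (area 563.50 mm²); Merging all regions: the regions partially overlap — summed areas 1103.50 mm² minus the doubly-counted overlap 370.00 mm² gives 733.50 mm² — area = 733.50 mm²; (whole slice rotated 35° about Z — lengths, areas and connectivity unchanged). Checking containment: the cross-section at z = 19.75 is a subset of the cross-section at z = 4.75.

entirely on top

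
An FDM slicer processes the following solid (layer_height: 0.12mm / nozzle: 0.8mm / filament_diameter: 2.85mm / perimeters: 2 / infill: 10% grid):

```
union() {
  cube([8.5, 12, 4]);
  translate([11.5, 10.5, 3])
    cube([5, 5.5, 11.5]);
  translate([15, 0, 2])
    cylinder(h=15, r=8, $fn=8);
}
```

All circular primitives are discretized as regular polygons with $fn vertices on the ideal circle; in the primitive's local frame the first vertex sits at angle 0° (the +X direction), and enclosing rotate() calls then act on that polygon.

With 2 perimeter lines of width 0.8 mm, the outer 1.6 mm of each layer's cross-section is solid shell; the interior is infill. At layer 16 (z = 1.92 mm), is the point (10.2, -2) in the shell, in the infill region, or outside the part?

At z = 1.92 mm: the cube (footprint 8.5×12) is included at this height; the cube at (11.5, 10.5) is absent (z outside [3, 14.5]); the cylinder at (15, 0) does not reach this height (z outside [2, 17]); Taking the union: only the 8.5×12 cube is present, so the union is just that shape — 1 connected region. Overall, the cross-section is a single solid region. The nearest boundary edge runs (0.00, 0.00)→(8.50, 0.00); distance from the point to it = 2.62 mm. The point is not inside any of the regions above, so it lies outside the cross-section (2.62 mm from the nearest boundary).

outside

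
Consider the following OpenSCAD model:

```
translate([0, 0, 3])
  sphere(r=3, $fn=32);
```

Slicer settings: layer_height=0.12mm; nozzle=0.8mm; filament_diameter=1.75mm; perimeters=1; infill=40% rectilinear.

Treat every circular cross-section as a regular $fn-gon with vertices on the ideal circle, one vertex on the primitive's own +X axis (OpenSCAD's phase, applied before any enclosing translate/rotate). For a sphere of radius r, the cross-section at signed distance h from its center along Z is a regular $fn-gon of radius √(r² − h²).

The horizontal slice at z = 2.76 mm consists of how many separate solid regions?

At z = 2.76 mm: the sphere: section is a regular 32-gon, circumradius = √(r²−h²) = √(3²−0.24²) = 2.990. The result has 1 disconnected region.

1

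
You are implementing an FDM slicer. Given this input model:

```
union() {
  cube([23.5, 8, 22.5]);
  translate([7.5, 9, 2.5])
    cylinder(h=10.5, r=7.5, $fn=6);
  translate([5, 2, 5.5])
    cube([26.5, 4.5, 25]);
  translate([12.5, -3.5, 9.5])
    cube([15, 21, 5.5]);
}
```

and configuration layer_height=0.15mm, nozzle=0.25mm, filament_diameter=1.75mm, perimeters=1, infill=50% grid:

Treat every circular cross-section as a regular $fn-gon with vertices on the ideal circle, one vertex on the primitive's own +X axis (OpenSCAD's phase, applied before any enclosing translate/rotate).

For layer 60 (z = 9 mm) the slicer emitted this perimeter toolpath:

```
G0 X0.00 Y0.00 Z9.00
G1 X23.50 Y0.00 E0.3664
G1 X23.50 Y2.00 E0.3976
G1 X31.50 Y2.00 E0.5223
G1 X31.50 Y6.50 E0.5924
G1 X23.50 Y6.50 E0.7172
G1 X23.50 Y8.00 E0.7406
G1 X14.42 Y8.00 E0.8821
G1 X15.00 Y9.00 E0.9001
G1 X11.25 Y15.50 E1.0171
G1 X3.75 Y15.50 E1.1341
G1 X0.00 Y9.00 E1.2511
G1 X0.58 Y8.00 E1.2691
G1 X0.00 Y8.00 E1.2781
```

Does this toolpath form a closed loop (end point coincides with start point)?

no

Start point (G0): (0.00, 0.00). End point (last G1): the path does not return to the start — open.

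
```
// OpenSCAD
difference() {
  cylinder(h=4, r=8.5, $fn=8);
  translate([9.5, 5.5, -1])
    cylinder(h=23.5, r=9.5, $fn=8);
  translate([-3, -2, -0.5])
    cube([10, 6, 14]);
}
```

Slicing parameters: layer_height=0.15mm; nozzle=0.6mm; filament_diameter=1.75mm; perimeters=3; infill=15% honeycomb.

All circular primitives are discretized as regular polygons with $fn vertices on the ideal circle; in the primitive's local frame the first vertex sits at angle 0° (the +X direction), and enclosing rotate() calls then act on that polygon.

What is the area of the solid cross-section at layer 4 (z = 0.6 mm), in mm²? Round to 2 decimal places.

At z = 0.6 mm: the r=8.5 cylinder contributes a regular 8-gon of circumradius 8.5 (area = (8/2)·8.500²·sin(360°/8) = 204.35 mm²); the r=9.5 cylinder at (9.5, 5.5) gives a regular 8-gon of circumradius 9.5 (constant along its height) (area = (8/2)·9.500²·sin(360°/8) = 255.27 mm²); the 10×6 cube at (-3, -2) contributes its full rectangle (area 60.00 mm²); Subtracting the remaining from the first: starting from the r=8.5 cylinder (204.35 mm²), the r=9.5 cylinder at (9.5, 5.5) partially overlaps it — only the 55.00 mm² overlap (of its 255.27 mm²) is removed, clipping the outline; the 10×6 cube at (-3, -2) partially overlaps it — only the 29.80 mm² overlap (of its 60.00 mm²) is removed, clipping the outline — area = 119.56 mm². Overall, the cross-section is a single solid region. Net area = 119.56 mm².

119.56 mm²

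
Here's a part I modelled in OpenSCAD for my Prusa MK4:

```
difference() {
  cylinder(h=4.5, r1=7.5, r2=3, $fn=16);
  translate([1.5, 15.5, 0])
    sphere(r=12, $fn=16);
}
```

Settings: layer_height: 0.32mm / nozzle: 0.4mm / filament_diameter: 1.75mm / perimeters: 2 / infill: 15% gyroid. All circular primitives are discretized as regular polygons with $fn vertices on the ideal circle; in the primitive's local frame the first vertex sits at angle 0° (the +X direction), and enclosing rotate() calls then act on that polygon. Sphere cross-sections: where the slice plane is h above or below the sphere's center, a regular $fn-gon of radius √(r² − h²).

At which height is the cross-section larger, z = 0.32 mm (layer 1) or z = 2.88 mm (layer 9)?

Layer 1 (z = 0.32): the cone (r1=7.5→r2=3) has section circumradius 7.180 here — a regular 16-gon (area = (16/2)·7.180²·sin(360°/16) = 157.83 mm²); the r=12 sphere at (1.5, 15.5) contributes a regular 16-gon of circumradius √(12²−0.32²) = 11.996 (area = (16/2)·11.996²·sin(360°/16) = 440.54 mm²); After the difference (first − rest): starting from the cone (157.83 mm²), the r=12 sphere at (1.5, 15.5) partially overlaps it — only the 23.54 mm² overlap (of its 440.54 mm²) is removed, clipping the outline — area = 134.29 mm². So its area = 134.29 mm². Layer 9 (z = 2.88): the cone (r1=7.5→r2=3) has section circumradius 4.620 here — a regular 16-gon (area = (16/2)·4.620²·sin(360°/16) = 65.35 mm²); the r=12 sphere at (1.5, 15.5) contributes a regular 16-gon of circumradius √(12²−2.88²) = 11.649 (area = (16/2)·11.649²·sin(360°/16) = 415.46 mm²); Subtracting the remaining from the first: starting from the cone (65.35 mm²), the r=12 sphere at (1.5, 15.5) partially overlaps it — only the 1.17 mm² overlap (of its 415.46 mm²) is removed, clipping the outline — area = 64.17 mm². So its area = 64.17 mm². Layer 1 is larger (134.29 vs 64.17 mm²).

layer 1 (z = 0.32 mm)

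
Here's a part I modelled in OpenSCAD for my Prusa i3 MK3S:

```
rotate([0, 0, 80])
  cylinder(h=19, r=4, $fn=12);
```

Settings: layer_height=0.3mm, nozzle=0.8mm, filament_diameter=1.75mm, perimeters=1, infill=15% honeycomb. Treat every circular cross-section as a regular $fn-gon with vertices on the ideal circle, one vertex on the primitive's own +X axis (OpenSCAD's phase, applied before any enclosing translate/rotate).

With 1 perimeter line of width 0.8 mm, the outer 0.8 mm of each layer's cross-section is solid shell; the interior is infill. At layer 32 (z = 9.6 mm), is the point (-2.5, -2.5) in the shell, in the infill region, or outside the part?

shell

At z = 9.6 mm: the r=4 cylinder contributes a regular 12-gon of circumradius 4; (rotated 80° about Z; rotation is an isometry so areas/perimeters/island counts are preserved). Overall, the cross-section is a single solid region. Undo the 80° rotation: the query point maps to (-2.896, 2.028) in the un-rotated model frame. The nearest boundary edge runs (-2.00, 3.46)→(-3.46, 2.00); distance from the point to it = 0.38 mm. The point is inside the cross-section, 0.38 mm from the nearest boundary — within the 0.8 mm shell band (1 × 0.8).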